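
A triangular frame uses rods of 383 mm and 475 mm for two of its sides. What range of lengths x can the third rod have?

92 < x < 858 (mm)

By the triangle inequality, x must be less than 383 + 475 = 858 and greater than |383 − 475| = 92.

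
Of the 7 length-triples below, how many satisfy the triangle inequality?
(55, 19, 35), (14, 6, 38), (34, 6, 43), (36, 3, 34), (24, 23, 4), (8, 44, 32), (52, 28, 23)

(19,35,55): 19+35 ≤ 55 → not valid
(6,14,38): 6+14 ≤ 38 → not valid
(6,34,43): 6+34 ≤ 43 → not valid
(3,34,36): 3+34 > 36 → valid
(4,23,24): 4+23 > 24 → valid
(8,32,44): 8+32 ≤ 44 → not valid
(23,28,52): 23+28 ≤ 52 → not valid
2 of the 7 triples form a triangle.

2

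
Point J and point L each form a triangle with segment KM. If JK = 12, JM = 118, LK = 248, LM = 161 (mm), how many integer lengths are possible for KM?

23

From triangle JKM: 106 < KM < 130.
From triangle LKM: 87 < KM < 409.
Intersection: 106 < KM < 130, so integers 107 through 129: 23 values.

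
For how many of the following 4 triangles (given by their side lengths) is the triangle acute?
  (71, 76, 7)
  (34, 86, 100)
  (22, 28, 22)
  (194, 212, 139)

2

(71,76,7): 7²+71² = 5090 < 5776 = 76² → obtuse
(34,86,100): 34²+86² = 8552 < 10000 = 100² → obtuse
(22,28,22): 22²+22² = 968 > 784 = 28² → acute
(194,212,139): 139²+194² = 56957 > 44944 = 212² → acute
2 of the 4 are acute.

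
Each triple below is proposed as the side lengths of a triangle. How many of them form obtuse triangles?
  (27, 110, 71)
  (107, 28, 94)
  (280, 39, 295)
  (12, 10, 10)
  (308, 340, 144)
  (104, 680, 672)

(27,110,71): 27+71 ≤ 110, not a triangle
(107,28,94): 28²+94² = 9620 < 11449 = 107² → obtuse
(280,39,295): 39²+280² = 79921 < 87025 = 295² → obtuse
(12,10,10): 10²+10² = 200 > 144 = 12² → acute
(308,340,144): 144²+308² = 115600 = 340² → right
(104,680,672): 104²+672² = 462400 = 680² → right
2 of the 6 are obtuse.

2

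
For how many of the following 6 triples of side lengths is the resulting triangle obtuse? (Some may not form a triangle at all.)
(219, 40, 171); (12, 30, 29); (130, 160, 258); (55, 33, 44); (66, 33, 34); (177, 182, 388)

(219,40,171): 40+171 ≤ 219, not a triangle
(12,30,29): 12²+29² = 985 > 900 = 30² → acute
(130,160,258): 130²+160² = 42500 < 66564 = 258² → obtuse
(55,33,44): 33²+44² = 3025 = 55² → right
(66,33,34): 33²+34² = 2245 < 4356 = 66² → obtuse
(177,182,388): 177+182 ≤ 388, not a triangle
2 of the 6 are obtuse.

2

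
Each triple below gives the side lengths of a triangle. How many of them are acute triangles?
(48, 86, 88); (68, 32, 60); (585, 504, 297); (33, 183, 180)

1

(48,86,88): 48²+86² = 9700 > 7744 = 88² → acute
(68,32,60): 32²+60² = 4624 = 68² → right
(585,504,297): 297²+504² = 342225 = 585² → right
(33,183,180): 33²+180² = 33489 = 183² → right
1 of the 4 is acute.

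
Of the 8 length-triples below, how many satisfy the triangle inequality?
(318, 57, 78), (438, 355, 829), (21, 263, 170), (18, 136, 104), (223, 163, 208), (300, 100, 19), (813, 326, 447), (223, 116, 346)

1

(57,78,318): 57+78 ≤ 318 → not valid
(355,438,829): 355+438 ≤ 829 → not valid
(21,170,263): 21+170 ≤ 263 → not valid
(18,104,136): 18+104 ≤ 136 → not valid
(163,208,223): 163+208 > 223 → valid
(19,100,300): 19+100 ≤ 300 → not valid
(326,447,813): 326+447 ≤ 813 → not valid
(116,223,346): 116+223 ≤ 346 → not valid
1 of the 8 triples forms a triangle.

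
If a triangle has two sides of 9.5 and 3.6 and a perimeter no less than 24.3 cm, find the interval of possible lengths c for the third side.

11.2 ≤ c < 13.1

Triangle inequality alone gives 5.9 < c < 13.1.
The perimeter condition gives c ≥ 24.3 − 9.5 − 3.6 = 11.2.
Intersecting the two: 11.2 ≤ c < 13.1.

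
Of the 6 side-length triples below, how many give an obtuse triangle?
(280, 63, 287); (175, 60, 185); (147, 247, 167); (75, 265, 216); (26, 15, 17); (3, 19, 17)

4

(280,63,287): 63²+280² = 82369 = 287² → right
(175,60,185): 60²+175² = 34225 = 185² → right
(147,247,167): 147²+167² = 49498 < 61009 = 247² → obtuse
(75,265,216): 75²+216² = 52281 < 70225 = 265² → obtuse
(26,15,17): 15²+17² = 514 < 676 = 26² → obtuse
(3,19,17): 3²+17² = 298 < 361 = 19² → obtuse
4 of the 6 are obtuse.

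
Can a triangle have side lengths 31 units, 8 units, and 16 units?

No

The longest side is 31, but the other two sum to only 24.
24 < 31, so the triangle inequality fails.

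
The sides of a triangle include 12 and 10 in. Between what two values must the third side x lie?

By the triangle inequality, x must be less than 12 + 10 = 22 and greater than |12 − 10| = 2.

2 < x < 22 (in)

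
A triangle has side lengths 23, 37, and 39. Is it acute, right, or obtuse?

acute

Compare the square of the longest side to the sum of squares of the other two: 23² + 37² = 1898 > 1521 = 39².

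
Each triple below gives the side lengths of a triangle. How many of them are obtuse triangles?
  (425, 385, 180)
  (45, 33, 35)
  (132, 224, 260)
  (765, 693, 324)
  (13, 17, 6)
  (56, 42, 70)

(425,385,180): 180²+385² = 180625 = 425² → right
(45,33,35): 33²+35² = 2314 > 2025 = 45² → acute
(132,224,260): 132²+224² = 67600 = 260² → right
(765,693,324): 324²+693² = 585225 = 765² → right
(13,17,6): 6²+13² = 205 < 289 = 17² → obtuse
(56,42,70): 42²+56² = 4900 = 70² → right
1 of the 6 is obtuse.

1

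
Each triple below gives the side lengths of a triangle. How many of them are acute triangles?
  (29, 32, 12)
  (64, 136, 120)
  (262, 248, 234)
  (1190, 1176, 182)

1

(29,32,12): 12²+29² = 985 < 1024 = 32² → obtuse
(64,136,120): 64²+120² = 18496 = 136² → right
(262,248,234): 234²+248² = 116260 > 68644 = 262² → acute
(1190,1176,182): 182²+1176² = 1416100 = 1190² → right
1 of the 4 is acute.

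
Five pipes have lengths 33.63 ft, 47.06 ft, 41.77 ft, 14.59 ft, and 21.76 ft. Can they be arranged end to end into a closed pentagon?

A pentagon exists iff every side is shorter than the sum of the others — equivalently, the longest side is less than the sum of the rest.
Longest side 47.06 < 111.75 (sum of the remaining 4), so yes.

Yes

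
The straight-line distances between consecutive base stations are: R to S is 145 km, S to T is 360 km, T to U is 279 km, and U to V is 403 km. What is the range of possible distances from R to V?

0 ≤ RV ≤ 1187 km

The maximum is all hops collinear in one direction: 145 + 360 + 279 + 403 = 1187.
The longest hop is 403; the others sum to 784. Since 403 ≤ 784, the path can fold back on itself completely, so the minimum distance is 0.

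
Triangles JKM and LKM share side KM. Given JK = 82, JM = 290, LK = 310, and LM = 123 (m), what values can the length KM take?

From triangle JKM: |82 − 290| < KM < 82 + 290, i.e. 208 < KM < 372.
From triangle LKM: 187 < KM < 433.
Both must hold, so KM lies in the intersection.

208 < KM < 372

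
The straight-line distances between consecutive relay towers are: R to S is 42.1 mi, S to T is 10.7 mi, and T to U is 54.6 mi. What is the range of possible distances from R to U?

The maximum is all hops collinear in one direction: 42.1 + 10.7 + 54.6 = 107.4.
The longest hop is 54.6; the others sum to 52.8. Folding the others back against it leaves at least 54.6 − 52.8 = 1.8.

1.8 ≤ RU ≤ 107.4 mi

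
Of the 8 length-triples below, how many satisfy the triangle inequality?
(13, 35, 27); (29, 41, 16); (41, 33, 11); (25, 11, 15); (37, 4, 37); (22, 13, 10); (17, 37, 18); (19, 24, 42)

(13,27,35): 13+27 > 35 → valid
(16,29,41): 16+29 > 41 → valid
(11,33,41): 11+33 > 41 → valid
(11,15,25): 11+15 > 25 → valid
(4,37,37): 4+37 > 37 → valid
(10,13,22): 10+13 > 22 → valid
(17,18,37): 17+18 ≤ 37 → not valid
(19,24,42): 19+24 > 42 → valid
7 of the 8 triples form a triangle.

7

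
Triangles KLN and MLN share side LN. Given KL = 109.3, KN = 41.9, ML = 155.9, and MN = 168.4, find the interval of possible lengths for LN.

From triangle KLN: |109.3 − 41.9| < LN < 109.3 + 41.9, i.e. 67.4 < LN < 151.2.
From triangle MLN: 12.5 < LN < 324.3.
Both must hold, so LN lies in the intersection.

67.4 < LN < 151.2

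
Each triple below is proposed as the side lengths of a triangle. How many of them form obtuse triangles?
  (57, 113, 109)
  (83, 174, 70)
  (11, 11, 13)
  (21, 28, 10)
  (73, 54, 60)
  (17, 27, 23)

1

(57,113,109): 57²+109² = 15130 > 12769 = 113² → acute
(83,174,70): 70+83 ≤ 174, not a triangle
(11,11,13): 11²+11² = 242 > 169 = 13² → acute
(21,28,10): 10²+21² = 541 < 784 = 28² → obtuse
(73,54,60): 54²+60² = 6516 > 5329 = 73² → acute
(17,27,23): 17²+23² = 818 > 729 = 27² → acute
1 of the 6 is obtuse.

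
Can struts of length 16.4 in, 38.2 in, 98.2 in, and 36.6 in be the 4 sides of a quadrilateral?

For a quadrilateral, each side must be shorter than the sum of the others.
Here the longest side is 98.2, but the remaining 3 sides sum to only 91.2.

No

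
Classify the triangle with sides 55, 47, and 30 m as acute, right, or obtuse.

acute

Compare the square of the longest side to the sum of squares of the other two: 30² + 47² = 3109 > 3025 = 55².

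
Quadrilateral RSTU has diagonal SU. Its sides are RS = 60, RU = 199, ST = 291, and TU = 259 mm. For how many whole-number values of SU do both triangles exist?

From triangle RSU: 139 < SU < 259.
From triangle TSU: 32 < SU < 550.
Intersection: 139 < SU < 259, so integers 140 through 258: 119 values.

119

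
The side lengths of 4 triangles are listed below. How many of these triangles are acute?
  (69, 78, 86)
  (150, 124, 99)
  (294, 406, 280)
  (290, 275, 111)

(69,78,86): 69²+78² = 10845 > 7396 = 86² → acute
(150,124,99): 99²+124² = 25177 > 22500 = 150² → acute
(294,406,280): 280²+294² = 164836 = 406² → right
(290,275,111): 111²+275² = 87946 > 84100 = 290² → acute
3 of the 4 are acute.

3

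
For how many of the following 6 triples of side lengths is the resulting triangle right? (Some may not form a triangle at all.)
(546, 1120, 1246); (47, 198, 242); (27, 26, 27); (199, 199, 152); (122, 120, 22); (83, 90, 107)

(546,1120,1246): 546²+1120² = 1552516 = 1246² → right
(47,198,242): 47²+198² = 41413 < 58564 = 242² → obtuse
(27,26,27): 26²+27² = 1405 > 729 = 27² → acute
(199,199,152): 152²+199² = 62705 > 39601 = 199² → acute
(122,120,22): 22²+120² = 14884 = 122² → right
(83,90,107): 83²+90² = 14989 > 11449 = 107² → acute
2 of the 6 are right.

2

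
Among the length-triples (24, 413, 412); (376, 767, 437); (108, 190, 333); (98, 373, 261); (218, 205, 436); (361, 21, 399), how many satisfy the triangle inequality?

(24,412,413): 24+412 > 413 → valid
(376,437,767): 376+437 > 767 → valid
(108,190,333): 108+190 ≤ 333 → not valid
(98,261,373): 98+261 ≤ 373 → not valid
(205,218,436): 205+218 ≤ 436 → not valid
(21,361,399): 21+361 ≤ 399 → not valid
2 of the 6 triples form a triangle.

2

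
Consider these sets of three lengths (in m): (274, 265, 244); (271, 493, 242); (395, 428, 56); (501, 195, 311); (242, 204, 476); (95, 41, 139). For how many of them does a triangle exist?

4

(244,265,274): 244+265 > 274 → valid
(242,271,493): 242+271 > 493 → valid
(56,395,428): 56+395 > 428 → valid
(195,311,501): 195+311 > 501 → valid
(204,242,476): 204+242 ≤ 476 → not valid
(41,95,139): 41+95 ≤ 139 → not valid
4 of the 6 triples form a triangle.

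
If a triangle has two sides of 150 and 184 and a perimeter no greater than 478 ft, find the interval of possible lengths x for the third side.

Triangle inequality alone gives 34 < x < 334.
The perimeter condition gives x ≤ 478 − 150 − 184 = 144.
Intersecting the two: 34 < x ≤ 144.

34 < x ≤ 144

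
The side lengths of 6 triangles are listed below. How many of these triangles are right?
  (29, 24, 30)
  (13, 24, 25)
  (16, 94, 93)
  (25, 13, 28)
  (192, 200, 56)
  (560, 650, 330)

2

(29,24,30): 24²+29² = 1417 > 900 = 30² → acute
(13,24,25): 13²+24² = 745 > 625 = 25² → acute
(16,94,93): 16²+93² = 8905 > 8836 = 94² → acute
(25,13,28): 13²+25² = 794 > 784 = 28² → acute
(192,200,56): 56²+192² = 40000 = 200² → right
(560,650,330): 330²+560² = 422500 = 650² → right
2 of the 6 are right.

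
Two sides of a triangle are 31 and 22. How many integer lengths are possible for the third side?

43

The third side lies in the open interval (9, 53).
Integers from 10 to 52 inclusive: 52 − 10 + 1 = 43.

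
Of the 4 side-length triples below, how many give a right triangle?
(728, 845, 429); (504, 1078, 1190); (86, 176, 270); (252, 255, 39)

3

(728,845,429): 429²+728² = 714025 = 845² → right
(504,1078,1190): 504²+1078² = 1416100 = 1190² → right
(86,176,270): 86+176 ≤ 270, not a triangle
(252,255,39): 39²+252² = 65025 = 255² → right
3 of the 4 are right.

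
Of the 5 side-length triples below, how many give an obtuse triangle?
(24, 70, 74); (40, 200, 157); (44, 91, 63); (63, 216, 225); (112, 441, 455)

1

(24,70,74): 24²+70² = 5476 = 74² → right
(40,200,157): 40+157 ≤ 200, not a triangle
(44,91,63): 44²+63² = 5905 < 8281 = 91² → obtuse
(63,216,225): 63²+216² = 50625 = 225² → right
(112,441,455): 112²+441² = 207025 = 455² → right
1 of the 5 is obtuse.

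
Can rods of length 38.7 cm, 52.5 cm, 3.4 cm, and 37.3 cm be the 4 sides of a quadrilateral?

Yes

A quadrilateral exists iff every side is shorter than the sum of the others — equivalently, the longest side is less than the sum of the rest.
Longest side 52.5 < 79.4 (sum of the remaining 3), so yes.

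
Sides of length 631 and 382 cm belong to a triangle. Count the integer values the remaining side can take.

763

The third side lies in the open interval (249, 1013).
Integers from 250 to 1012 inclusive: 1012 − 250 + 1 = 763.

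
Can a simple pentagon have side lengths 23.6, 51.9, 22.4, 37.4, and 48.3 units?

Yes

A pentagon exists iff every side is shorter than the sum of the others — equivalently, the longest side is less than the sum of the rest.
Longest side 51.9 < 131.7 (sum of the remaining 4), so yes.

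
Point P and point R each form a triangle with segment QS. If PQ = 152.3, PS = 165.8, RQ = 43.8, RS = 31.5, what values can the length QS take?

13.5 < QS < 75.3

From triangle PQS: |152.3 − 165.8| < QS < 152.3 + 165.8, i.e. 13.5 < QS < 318.1.
From triangle RQS: 12.3 < QS < 75.3.
Both must hold, so QS lies in the intersection.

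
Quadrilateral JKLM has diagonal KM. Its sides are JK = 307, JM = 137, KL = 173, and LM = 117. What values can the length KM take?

From triangle JKM: |307 − 137| < KM < 307 + 137, i.e. 170 < KM < 444.
From triangle LKM: 56 < KM < 290.
Both must hold, so KM lies in the intersection.

170 < KM < 290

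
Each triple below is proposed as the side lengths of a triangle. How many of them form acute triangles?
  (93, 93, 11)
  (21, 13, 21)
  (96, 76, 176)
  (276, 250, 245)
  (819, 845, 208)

3

(93,93,11): 11²+93² = 8770 > 8649 = 93² → acute
(21,13,21): 13²+21² = 610 > 441 = 21² → acute
(96,76,176): 76+96 ≤ 176, not a triangle
(276,250,245): 245²+250² = 122525 > 76176 = 276² → acute
(819,845,208): 208²+819² = 714025 = 845² → right
3 of the 5 are acute.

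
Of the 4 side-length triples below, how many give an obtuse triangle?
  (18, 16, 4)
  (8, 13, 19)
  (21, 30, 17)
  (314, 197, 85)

3

(18,16,4): 4²+16² = 272 < 324 = 18² → obtuse
(8,13,19): 8²+13² = 233 < 361 = 19² → obtuse
(21,30,17): 17²+21² = 730 < 900 = 30² → obtuse
(314,197,85): 85+197 ≤ 314, not a triangle
3 of the 4 are obtuse.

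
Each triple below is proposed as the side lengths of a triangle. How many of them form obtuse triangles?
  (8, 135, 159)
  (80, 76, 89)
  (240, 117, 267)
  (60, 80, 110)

1

(8,135,159): 8+135 ≤ 159, not a triangle
(80,76,89): 76²+80² = 12176 > 7921 = 89² → acute
(240,117,267): 117²+240² = 71289 = 267² → right
(60,80,110): 60²+80² = 10000 < 12100 = 110² → obtuse
1 of the 4 is obtuse.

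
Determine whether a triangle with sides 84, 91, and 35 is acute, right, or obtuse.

right

Compare the square of the longest side to the sum of squares of the other two: 35² + 84² = 8281 = 91².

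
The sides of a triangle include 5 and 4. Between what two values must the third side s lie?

1 < s < 9

By the triangle inequality, s must be less than 5 + 4 = 9 and greater than |5 − 4| = 1.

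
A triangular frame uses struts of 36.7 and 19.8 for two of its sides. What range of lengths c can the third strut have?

By the triangle inequality, c must be less than 36.7 + 19.8 = 56.5 and greater than |36.7 − 19.8| = 16.9.

16.9 < c < 56.5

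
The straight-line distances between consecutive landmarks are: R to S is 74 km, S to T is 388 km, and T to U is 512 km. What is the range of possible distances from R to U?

50 ≤ RU ≤ 974 km

The maximum is all hops collinear in one direction: 74 + 388 + 512 = 974.
The longest hop is 512; the others sum to 462. Folding the others back against it leaves at least 512 − 462 = 50.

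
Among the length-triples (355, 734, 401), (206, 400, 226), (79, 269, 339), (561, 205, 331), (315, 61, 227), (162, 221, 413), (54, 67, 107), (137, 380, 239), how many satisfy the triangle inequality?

(355,401,734): 355+401 > 734 → valid
(206,226,400): 206+226 > 400 → valid
(79,269,339): 79+269 > 339 → valid
(205,331,561): 205+331 ≤ 561 → not valid
(61,227,315): 61+227 ≤ 315 → not valid
(162,221,413): 162+221 ≤ 413 → not valid
(54,67,107): 54+67 > 107 → valid
(137,239,380): 137+239 ≤ 380 → not valid
4 of the 8 triples form a triangle.

4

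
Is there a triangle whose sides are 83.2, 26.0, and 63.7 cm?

The longest side is 83.2, and the other two sum to 89.7.
Since 89.7 > 83.2, the triangle inequality holds.

Yes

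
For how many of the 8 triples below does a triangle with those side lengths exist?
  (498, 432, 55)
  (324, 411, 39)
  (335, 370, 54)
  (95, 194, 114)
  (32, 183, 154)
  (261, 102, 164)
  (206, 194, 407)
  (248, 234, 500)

4

(55,432,498): 55+432 ≤ 498 → not valid
(39,324,411): 39+324 ≤ 411 → not valid
(54,335,370): 54+335 > 370 → valid
(95,114,194): 95+114 > 194 → valid
(32,154,183): 32+154 > 183 → valid
(102,164,261): 102+164 > 261 → valid
(194,206,407): 194+206 ≤ 407 → not valid
(234,248,500): 234+248 ≤ 500 → not valid
4 of the 8 triples form a triangle.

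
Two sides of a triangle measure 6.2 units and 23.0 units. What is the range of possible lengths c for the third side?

By the triangle inequality, c must be less than 6.2 + 23.0 = 29.2 and greater than |6.2 − 23.0| = 16.8.

16.8 < c < 29.2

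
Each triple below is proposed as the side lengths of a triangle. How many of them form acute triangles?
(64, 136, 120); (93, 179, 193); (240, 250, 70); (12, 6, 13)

(64,136,120): 64²+120² = 18496 = 136² → right
(93,179,193): 93²+179² = 40690 > 37249 = 193² → acute
(240,250,70): 70²+240² = 62500 = 250² → right
(12,6,13): 6²+12² = 180 > 169 = 13² → acute
2 of the 4 are acute.

2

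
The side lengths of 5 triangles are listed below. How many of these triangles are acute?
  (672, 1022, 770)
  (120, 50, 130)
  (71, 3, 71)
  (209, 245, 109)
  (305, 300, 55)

(672,1022,770): 672²+770² = 1044484 = 1022² → right
(120,50,130): 50²+120² = 16900 = 130² → right
(71,3,71): 3²+71² = 5050 > 5041 = 71² → acute
(209,245,109): 109²+209² = 55562 < 60025 = 245² → obtuse
(305,300,55): 55²+300² = 93025 = 305² → right
1 of the 5 is acute.

1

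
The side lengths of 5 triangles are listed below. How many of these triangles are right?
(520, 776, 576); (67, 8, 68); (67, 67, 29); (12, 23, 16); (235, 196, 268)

1

(520,776,576): 520²+576² = 602176 = 776² → right
(67,8,68): 8²+67² = 4553 < 4624 = 68² → obtuse
(67,67,29): 29²+67² = 5330 > 4489 = 67² → acute
(12,23,16): 12²+16² = 400 < 529 = 23² → obtuse
(235,196,268): 196²+235² = 93641 > 71824 = 268² → acute
1 of the 5 is right.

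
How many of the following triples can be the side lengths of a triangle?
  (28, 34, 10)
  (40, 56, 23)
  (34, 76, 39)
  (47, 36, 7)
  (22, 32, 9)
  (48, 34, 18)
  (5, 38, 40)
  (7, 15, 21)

(10,28,34): 10+28 > 34 → valid
(23,40,56): 23+40 > 56 → valid
(34,39,76): 34+39 ≤ 76 → not valid
(7,36,47): 7+36 ≤ 47 → not valid
(9,22,32): 9+22 ≤ 32 → not valid
(18,34,48): 18+34 > 48 → valid
(5,38,40): 5+38 > 40 → valid
(7,15,21): 7+15 > 21 → valid
5 of the 8 triples form a triangle.

5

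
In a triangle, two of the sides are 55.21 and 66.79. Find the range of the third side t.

By the triangle inequality, t must be less than 55.21 + 66.79 = 122.00 and greater than |55.21 − 66.79| = 11.58.

11.58 < t < 122.00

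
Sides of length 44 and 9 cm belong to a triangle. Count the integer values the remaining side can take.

The third side lies in the open interval (35, 53).
Integers from 36 to 52 inclusive: 52 − 36 + 1 = 17.

17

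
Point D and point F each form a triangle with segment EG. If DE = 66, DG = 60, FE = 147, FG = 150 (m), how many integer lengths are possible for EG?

From triangle DEG: 6 < EG < 126.
From triangle FEG: 3 < EG < 297.
Intersection: 6 < EG < 126, so integers 7 through 125: 119 values.

119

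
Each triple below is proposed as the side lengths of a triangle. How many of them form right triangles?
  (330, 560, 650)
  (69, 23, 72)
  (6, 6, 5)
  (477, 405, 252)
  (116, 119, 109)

(330,560,650): 330²+560² = 422500 = 650² → right
(69,23,72): 23²+69² = 5290 > 5184 = 72² → acute
(6,6,5): 5²+6² = 61 > 36 = 6² → acute
(477,405,252): 252²+405² = 227529 = 477² → right
(116,119,109): 109²+116² = 25337 > 14161 = 119² → acute
2 of the 5 are right.

2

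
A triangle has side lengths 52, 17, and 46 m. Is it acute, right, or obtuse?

Compare the square of the longest side to the sum of squares of the other two: 17² + 46² = 2405 < 2704 = 52².

obtuse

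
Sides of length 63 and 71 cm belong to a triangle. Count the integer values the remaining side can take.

The third side lies in the open interval (8, 134).
Integers from 9 to 133 inclusive: 133 − 9 + 1 = 125.

125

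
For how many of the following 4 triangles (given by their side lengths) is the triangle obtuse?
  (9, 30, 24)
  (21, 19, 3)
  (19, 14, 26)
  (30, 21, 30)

(9,30,24): 9²+24² = 657 < 900 = 30² → obtuse
(21,19,3): 3²+19² = 370 < 441 = 21² → obtuse
(19,14,26): 14²+19² = 557 < 676 = 26² → obtuse
(30,21,30): 21²+30² = 1341 > 900 = 30² → acute
3 of the 4 are obtuse.

3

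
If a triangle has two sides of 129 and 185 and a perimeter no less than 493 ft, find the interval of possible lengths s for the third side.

Triangle inequality alone gives 56 < s < 314.
The perimeter condition gives s ≥ 493 − 129 − 185 = 179.
Intersecting the two: 179 ≤ s < 314.

179 ≤ s < 314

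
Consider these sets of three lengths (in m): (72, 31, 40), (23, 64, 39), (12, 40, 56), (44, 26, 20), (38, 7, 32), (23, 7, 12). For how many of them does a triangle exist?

(31,40,72): 31+40 ≤ 72 → not valid
(23,39,64): 23+39 ≤ 64 → not valid
(12,40,56): 12+40 ≤ 56 → not valid
(20,26,44): 20+26 > 44 → valid
(7,32,38): 7+32 > 38 → valid
(7,12,23): 7+12 ≤ 23 → not valid
2 of the 6 triples form a triangle.

2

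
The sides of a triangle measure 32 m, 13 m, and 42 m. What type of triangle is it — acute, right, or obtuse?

obtuse

Compare the square of the longest side to the sum of squares of the other two: 13² + 32² = 1193 < 1764 = 42².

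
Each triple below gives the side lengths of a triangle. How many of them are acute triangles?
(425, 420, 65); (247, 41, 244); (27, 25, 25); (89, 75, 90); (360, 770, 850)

3

(425,420,65): 65²+420² = 180625 = 425² → right
(247,41,244): 41²+244² = 61217 > 61009 = 247² → acute
(27,25,25): 25²+25² = 1250 > 729 = 27² → acute
(89,75,90): 75²+89² = 13546 > 8100 = 90² → acute
(360,770,850): 360²+770² = 722500 = 850² → right
3 of the 5 are acute.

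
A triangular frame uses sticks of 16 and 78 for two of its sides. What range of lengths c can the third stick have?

By the triangle inequality, c must be less than 16 + 78 = 94 and greater than |16 − 78| = 62.

62 < c < 94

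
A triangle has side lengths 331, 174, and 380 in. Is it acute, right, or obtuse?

Compare the square of the longest side to the sum of squares of the other two: 174² + 331² = 139837 < 144400 = 380².

obtuse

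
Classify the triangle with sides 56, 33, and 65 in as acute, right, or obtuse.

right

Compare the square of the longest side to the sum of squares of the other two: 33² + 56² = 4225 = 65².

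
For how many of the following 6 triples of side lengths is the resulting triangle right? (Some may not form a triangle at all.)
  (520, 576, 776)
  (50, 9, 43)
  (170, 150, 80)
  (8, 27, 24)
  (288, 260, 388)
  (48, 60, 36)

(520,576,776): 520²+576² = 602176 = 776² → right
(50,9,43): 9²+43² = 1930 < 2500 = 50² → obtuse
(170,150,80): 80²+150² = 28900 = 170² → right
(8,27,24): 8²+24² = 640 < 729 = 27² → obtuse
(288,260,388): 260²+288² = 150544 = 388² → right
(48,60,36): 36²+48² = 3600 = 60² → right
4 of the 6 are right.

4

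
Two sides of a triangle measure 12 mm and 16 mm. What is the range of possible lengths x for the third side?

4 < x < 28

By the triangle inequality, x must be less than 12 + 16 = 28 and greater than |12 − 16| = 4.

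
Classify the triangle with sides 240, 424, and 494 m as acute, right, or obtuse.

obtuse

Compare the square of the longest side to the sum of squares of the other two: 240² + 424² = 237376 < 244036 = 494².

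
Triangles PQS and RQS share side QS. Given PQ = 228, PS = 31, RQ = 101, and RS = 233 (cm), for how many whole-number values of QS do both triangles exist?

61

From triangle PQS: 197 < QS < 259.
From triangle RQS: 132 < QS < 334.
Intersection: 197 < QS < 259, so integers 198 through 258: 61 values.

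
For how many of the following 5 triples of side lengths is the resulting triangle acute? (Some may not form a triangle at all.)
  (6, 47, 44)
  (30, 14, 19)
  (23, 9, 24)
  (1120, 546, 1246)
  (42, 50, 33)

2

(6,47,44): 6²+44² = 1972 < 2209 = 47² → obtuse
(30,14,19): 14²+19² = 557 < 900 = 30² → obtuse
(23,9,24): 9²+23² = 610 > 576 = 24² → acute
(1120,546,1246): 546²+1120² = 1552516 = 1246² → right
(42,50,33): 33²+42² = 2853 > 2500 = 50² → acute
2 of the 5 are acute.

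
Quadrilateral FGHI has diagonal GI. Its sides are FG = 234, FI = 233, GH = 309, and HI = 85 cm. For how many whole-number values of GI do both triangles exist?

169

From triangle FGI: 1 < GI < 467.
From triangle HGI: 224 < GI < 394.
Intersection: 224 < GI < 394, so integers 225 through 393: 169 values.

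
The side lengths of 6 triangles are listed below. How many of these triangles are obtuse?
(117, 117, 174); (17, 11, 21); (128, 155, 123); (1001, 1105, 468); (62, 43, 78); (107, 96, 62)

(117,117,174): 117²+117² = 27378 < 30276 = 174² → obtuse
(17,11,21): 11²+17² = 410 < 441 = 21² → obtuse
(128,155,123): 123²+128² = 31513 > 24025 = 155² → acute
(1001,1105,468): 468²+1001² = 1221025 = 1105² → right
(62,43,78): 43²+62² = 5693 < 6084 = 78² → obtuse
(107,96,62): 62²+96² = 13060 > 11449 = 107² → acute
3 of the 6 are obtuse.

3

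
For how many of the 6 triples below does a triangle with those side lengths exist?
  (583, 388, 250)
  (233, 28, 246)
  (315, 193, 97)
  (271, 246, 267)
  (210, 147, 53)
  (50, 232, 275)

4

(250,388,583): 250+388 > 583 → valid
(28,233,246): 28+233 > 246 → valid
(97,193,315): 97+193 ≤ 315 → not valid
(246,267,271): 246+267 > 271 → valid
(53,147,210): 53+147 ≤ 210 → not valid
(50,232,275): 50+232 > 275 → valid
4 of the 6 triples form a triangle.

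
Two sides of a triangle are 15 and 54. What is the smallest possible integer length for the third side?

40

The third side must be strictly greater than |15 − 54| = 39.
The smallest integer above 39 is 40.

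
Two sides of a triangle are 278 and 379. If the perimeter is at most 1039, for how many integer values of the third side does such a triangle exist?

281

Triangle inequality: 101 < x < 657. Perimeter ≤ 1039 gives x ≤ 1039 − 278 − 379 = 382.
So 101 < x ≤ 382; integers 102 through 382: 281 values.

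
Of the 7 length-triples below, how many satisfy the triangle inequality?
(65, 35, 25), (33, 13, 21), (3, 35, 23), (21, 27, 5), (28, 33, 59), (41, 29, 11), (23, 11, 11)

(25,35,65): 25+35 ≤ 65 → not valid
(13,21,33): 13+21 > 33 → valid
(3,23,35): 3+23 ≤ 35 → not valid
(5,21,27): 5+21 ≤ 27 → not valid
(28,33,59): 28+33 > 59 → valid
(11,29,41): 11+29 ≤ 41 → not valid
(11,11,23): 11+11 ≤ 23 → not valid
2 of the 7 triples form a triangle.

2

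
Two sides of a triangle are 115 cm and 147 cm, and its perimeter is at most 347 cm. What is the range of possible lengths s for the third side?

Triangle inequality alone gives 32 < s < 262.
The perimeter condition gives s ≤ 347 − 115 − 147 = 85.
Intersecting the two: 32 < s ≤ 85.

32 < s ≤ 85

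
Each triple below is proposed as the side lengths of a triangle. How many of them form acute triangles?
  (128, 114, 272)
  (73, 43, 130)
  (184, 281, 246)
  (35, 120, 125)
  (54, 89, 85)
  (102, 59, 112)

3

(128,114,272): 114+128 ≤ 272, not a triangle
(73,43,130): 43+73 ≤ 130, not a triangle
(184,281,246): 184²+246² = 94372 > 78961 = 281² → acute
(35,120,125): 35²+120² = 15625 = 125² → right
(54,89,85): 54²+85² = 10141 > 7921 = 89² → acute
(102,59,112): 59²+102² = 13885 > 12544 = 112² → acute
3 of the 6 are acute.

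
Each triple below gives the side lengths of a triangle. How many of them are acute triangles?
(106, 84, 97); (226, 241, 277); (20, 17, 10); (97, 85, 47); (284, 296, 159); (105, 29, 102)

(106,84,97): 84²+97² = 16465 > 11236 = 106² → acute
(226,241,277): 226²+241² = 109157 > 76729 = 277² → acute
(20,17,10): 10²+17² = 389 < 400 = 20² → obtuse
(97,85,47): 47²+85² = 9434 > 9409 = 97² → acute
(284,296,159): 159²+284² = 105937 > 87616 = 296² → acute
(105,29,102): 29²+102² = 11245 > 11025 = 105² → acute
5 of the 6 are acute.

5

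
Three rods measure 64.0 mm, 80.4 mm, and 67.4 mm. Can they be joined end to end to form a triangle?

Yes

The longest side is 80.4, and the other two sum to 131.4.
Since 131.4 > 80.4, the triangle inequality holds.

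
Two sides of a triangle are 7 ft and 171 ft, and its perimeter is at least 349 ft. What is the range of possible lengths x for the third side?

171 ≤ x < 178 ft

Triangle inequality alone gives 164 < x < 178.
The perimeter condition gives x ≥ 349 − 7 − 171 = 171.
Intersecting the two: 171 ≤ x < 178.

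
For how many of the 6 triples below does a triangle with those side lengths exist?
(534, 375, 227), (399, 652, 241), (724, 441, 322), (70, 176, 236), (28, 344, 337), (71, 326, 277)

5

(227,375,534): 227+375 > 534 → valid
(241,399,652): 241+399 ≤ 652 → not valid
(322,441,724): 322+441 > 724 → valid
(70,176,236): 70+176 > 236 → valid
(28,337,344): 28+337 > 344 → valid
(71,277,326): 71+277 > 326 → valid
5 of the 6 triples form a triangle.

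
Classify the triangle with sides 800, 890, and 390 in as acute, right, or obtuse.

Compare the square of the longest side to the sum of squares of the other two: 390² + 800² = 792100 = 890².

right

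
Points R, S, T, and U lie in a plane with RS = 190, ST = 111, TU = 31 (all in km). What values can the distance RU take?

The maximum is all hops collinear in one direction: 190 + 111 + 31 = 332.
The longest hop is 190; the others sum to 142. Folding the others back against it leaves at least 190 − 142 = 48.

48 ≤ RU ≤ 332 km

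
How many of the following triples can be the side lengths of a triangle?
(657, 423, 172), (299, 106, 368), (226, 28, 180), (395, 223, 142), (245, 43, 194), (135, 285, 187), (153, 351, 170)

(172,423,657): 172+423 ≤ 657 → not valid
(106,299,368): 106+299 > 368 → valid
(28,180,226): 28+180 ≤ 226 → not valid
(142,223,395): 142+223 ≤ 395 → not valid
(43,194,245): 43+194 ≤ 245 → not valid
(135,187,285): 135+187 > 285 → valid
(153,170,351): 153+170 ≤ 351 → not valid
2 of the 7 triples form a triangle.

2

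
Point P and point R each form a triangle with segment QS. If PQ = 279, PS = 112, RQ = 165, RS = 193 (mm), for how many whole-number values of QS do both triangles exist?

From triangle PQS: 167 < QS < 391.
From triangle RQS: 28 < QS < 358.
Intersection: 167 < QS < 358, so integers 168 through 357: 190 values.

190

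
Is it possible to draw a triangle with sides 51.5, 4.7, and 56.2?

The two shorter sides sum to 56.2, exactly equal to the longest side 56.2.
That gives only a degenerate (flat) triangle — the inequality must be strict.

No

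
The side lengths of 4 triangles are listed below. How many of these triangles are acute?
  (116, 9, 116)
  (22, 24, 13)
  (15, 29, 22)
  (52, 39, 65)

2

(116,9,116): 9²+116² = 13537 > 13456 = 116² → acute
(22,24,13): 13²+22² = 653 > 576 = 24² → acute
(15,29,22): 15²+22² = 709 < 841 = 29² → obtuse
(52,39,65): 39²+52² = 4225 = 65² → right
2 of the 4 are acute.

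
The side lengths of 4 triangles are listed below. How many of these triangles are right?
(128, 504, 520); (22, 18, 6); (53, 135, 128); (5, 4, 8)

1

(128,504,520): 128²+504² = 270400 = 520² → right
(22,18,6): 6²+18² = 360 < 484 = 22² → obtuse
(53,135,128): 53²+128² = 19193 > 18225 = 135² → acute
(5,4,8): 4²+5² = 41 < 64 = 8² → obtuse
1 of the 4 is right.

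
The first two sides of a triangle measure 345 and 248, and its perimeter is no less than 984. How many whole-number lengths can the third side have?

202

Triangle inequality: 97 < x < 593. Perimeter ≥ 984 gives x ≥ 984 − 345 − 248 = 391.
So 391 ≤ x < 593; integers 391 through 592: 202 values.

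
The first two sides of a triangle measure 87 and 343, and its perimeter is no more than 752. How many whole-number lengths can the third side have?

Triangle inequality: 256 < x < 430. Perimeter ≤ 752 gives x ≤ 752 − 87 − 343 = 322.
So 256 < x ≤ 322; integers 257 through 322: 66 values.

66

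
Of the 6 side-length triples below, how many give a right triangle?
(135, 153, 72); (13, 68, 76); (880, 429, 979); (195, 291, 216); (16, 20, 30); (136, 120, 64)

4

(135,153,72): 72²+135² = 23409 = 153² → right
(13,68,76): 13²+68² = 4793 < 5776 = 76² → obtuse
(880,429,979): 429²+880² = 958441 = 979² → right
(195,291,216): 195²+216² = 84681 = 291² → right
(16,20,30): 16²+20² = 656 < 900 = 30² → obtuse
(136,120,64): 64²+120² = 18496 = 136² → right
4 of the 6 are right.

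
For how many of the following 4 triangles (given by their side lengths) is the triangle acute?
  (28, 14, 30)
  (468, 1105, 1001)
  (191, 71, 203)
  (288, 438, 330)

(28,14,30): 14²+28² = 980 > 900 = 30² → acute
(468,1105,1001): 468²+1001² = 1221025 = 1105² → right
(191,71,203): 71²+191² = 41522 > 41209 = 203² → acute
(288,438,330): 288²+330² = 191844 = 438² → right
2 of the 4 are acute.

2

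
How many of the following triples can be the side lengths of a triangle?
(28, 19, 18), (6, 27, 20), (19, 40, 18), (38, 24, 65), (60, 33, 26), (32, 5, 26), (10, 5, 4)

1

(18,19,28): 18+19 > 28 → valid
(6,20,27): 6+20 ≤ 27 → not valid
(18,19,40): 18+19 ≤ 40 → not valid
(24,38,65): 24+38 ≤ 65 → not valid
(26,33,60): 26+33 ≤ 60 → not valid
(5,26,32): 5+26 ≤ 32 → not valid
(4,5,10): 4+5 ≤ 10 → not valid
1 of the 7 triples forms a triangle.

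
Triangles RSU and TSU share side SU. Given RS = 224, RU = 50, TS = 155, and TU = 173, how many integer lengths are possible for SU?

99

From triangle RSU: 174 < SU < 274.
From triangle TSU: 18 < SU < 328.
Intersection: 174 < SU < 274, so integers 175 through 273: 99 values.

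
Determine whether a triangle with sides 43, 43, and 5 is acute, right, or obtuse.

acute

Compare the square of the longest side to the sum of squares of the other two: 5² + 43² = 1874 > 1849 = 43².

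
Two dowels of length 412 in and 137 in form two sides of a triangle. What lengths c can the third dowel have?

275 < c < 549 (in)

By the triangle inequality, c must be less than 412 + 137 = 549 and greater than |412 − 137| = 275.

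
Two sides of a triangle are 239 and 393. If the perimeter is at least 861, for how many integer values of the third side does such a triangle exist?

Triangle inequality: 154 < x < 632. Perimeter ≥ 861 gives x ≥ 861 − 239 − 393 = 229.
So 229 ≤ x < 632; integers 229 through 631: 403 values.

403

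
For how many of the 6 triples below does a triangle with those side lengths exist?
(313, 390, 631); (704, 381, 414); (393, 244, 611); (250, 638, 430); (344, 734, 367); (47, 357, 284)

(313,390,631): 313+390 > 631 → valid
(381,414,704): 381+414 > 704 → valid
(244,393,611): 244+393 > 611 → valid
(250,430,638): 250+430 > 638 → valid
(344,367,734): 344+367 ≤ 734 → not valid
(47,284,357): 47+284 ≤ 357 → not valid
4 of the 6 triples form a triangle.

4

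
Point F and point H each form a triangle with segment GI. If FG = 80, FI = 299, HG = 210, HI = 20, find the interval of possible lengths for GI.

219 < GI < 230

From triangle FGI: |80 − 299| < GI < 80 + 299, i.e. 219 < GI < 379.
From triangle HGI: 190 < GI < 230.
Both must hold, so GI lies in the intersection.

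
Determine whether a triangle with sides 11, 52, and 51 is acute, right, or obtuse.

Compare the square of the longest side to the sum of squares of the other two: 11² + 51² = 2722 > 2704 = 52².

acute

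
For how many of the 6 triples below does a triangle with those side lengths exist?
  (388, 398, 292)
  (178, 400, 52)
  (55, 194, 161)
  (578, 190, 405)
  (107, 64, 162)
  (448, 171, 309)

5

(292,388,398): 292+388 > 398 → valid
(52,178,400): 52+178 ≤ 400 → not valid
(55,161,194): 55+161 > 194 → valid
(190,405,578): 190+405 > 578 → valid
(64,107,162): 64+107 > 162 → valid
(171,309,448): 171+309 > 448 → valid
5 of the 6 triples form a triangle.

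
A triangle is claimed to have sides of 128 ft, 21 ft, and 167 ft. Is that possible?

The longest side is 167, but the other two sum to only 149.
149 < 167, so the triangle inequality fails.

No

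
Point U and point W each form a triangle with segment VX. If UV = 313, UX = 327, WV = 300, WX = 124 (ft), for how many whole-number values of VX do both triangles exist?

247

From triangle UVX: 14 < VX < 640.
From triangle WVX: 176 < VX < 424.
Intersection: 176 < VX < 424, so integers 177 through 423: 247 values.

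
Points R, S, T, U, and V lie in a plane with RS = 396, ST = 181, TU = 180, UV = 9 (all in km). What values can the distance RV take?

26 ≤ RV ≤ 766 km

The maximum is all hops collinear in one direction: 396 + 181 + 180 + 9 = 766.
The longest hop is 396; the others sum to 370. Folding the others back against it leaves at least 396 − 370 = 26.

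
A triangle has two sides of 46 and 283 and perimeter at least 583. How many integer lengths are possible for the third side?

75

Triangle inequality: 237 < x < 329. Perimeter ≥ 583 gives x ≥ 583 − 46 − 283 = 254.
So 254 ≤ x < 329; integers 254 through 328: 75 values.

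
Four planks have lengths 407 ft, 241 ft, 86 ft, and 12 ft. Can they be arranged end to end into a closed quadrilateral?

For a quadrilateral, each side must be shorter than the sum of the others.
Here the longest side is 407, but the remaining 3 sides sum to only 339.

No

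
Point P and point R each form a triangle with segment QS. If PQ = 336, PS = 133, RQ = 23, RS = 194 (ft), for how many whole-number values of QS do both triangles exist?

13

From triangle PQS: 203 < QS < 469.
From triangle RQS: 171 < QS < 217.
Intersection: 203 < QS < 217, so integers 204 through 216: 13 values.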